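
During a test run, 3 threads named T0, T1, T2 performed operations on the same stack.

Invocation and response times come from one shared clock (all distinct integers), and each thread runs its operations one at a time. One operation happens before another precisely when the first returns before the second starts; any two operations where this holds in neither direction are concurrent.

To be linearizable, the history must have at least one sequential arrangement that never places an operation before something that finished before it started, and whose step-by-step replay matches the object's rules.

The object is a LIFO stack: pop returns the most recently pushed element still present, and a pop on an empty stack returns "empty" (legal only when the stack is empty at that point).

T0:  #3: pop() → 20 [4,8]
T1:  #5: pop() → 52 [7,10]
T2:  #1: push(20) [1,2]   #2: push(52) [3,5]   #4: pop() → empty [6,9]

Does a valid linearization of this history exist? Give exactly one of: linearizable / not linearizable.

linearizable

a witness: #1, #2, #5, #3, #4
after step 1 (#1 push(20)): stack <20>
after step 2 (#2 push(52)): stack <20,52>
after step 3 (#5 pop() → 52): stack <20>
after step 4 (#3 pop() → 20): stack <>
after step 5 (#4 pop() → empty): stack <>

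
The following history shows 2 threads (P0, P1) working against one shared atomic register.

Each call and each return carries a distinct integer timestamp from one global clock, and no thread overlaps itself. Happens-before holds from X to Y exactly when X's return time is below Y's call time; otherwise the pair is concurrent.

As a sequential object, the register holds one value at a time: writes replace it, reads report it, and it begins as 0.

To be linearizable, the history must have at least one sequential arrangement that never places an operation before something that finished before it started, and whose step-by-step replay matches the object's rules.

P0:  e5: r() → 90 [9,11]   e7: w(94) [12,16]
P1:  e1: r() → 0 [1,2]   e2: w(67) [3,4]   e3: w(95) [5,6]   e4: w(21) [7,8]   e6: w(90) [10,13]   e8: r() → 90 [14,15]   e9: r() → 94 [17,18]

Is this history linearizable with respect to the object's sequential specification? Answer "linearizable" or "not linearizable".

one valid linearization: e1, e2, e3, e4, e6, e5, e8, e7, e9
after step 1 (e1 r() → 0): value 0
after step 2 (e2 w(67)): value 67
after step 3 (e3 w(95)): value 95
after step 4 (e4 w(21)): value 21
after step 5 (e6 w(90)): value 90
after step 6 (e5 r() → 90): value 90
after step 7 (e8 r() → 90): value 90
after step 8 (e7 w(94)): value 94
after step 9 (e9 r() → 94): value 94

linearizable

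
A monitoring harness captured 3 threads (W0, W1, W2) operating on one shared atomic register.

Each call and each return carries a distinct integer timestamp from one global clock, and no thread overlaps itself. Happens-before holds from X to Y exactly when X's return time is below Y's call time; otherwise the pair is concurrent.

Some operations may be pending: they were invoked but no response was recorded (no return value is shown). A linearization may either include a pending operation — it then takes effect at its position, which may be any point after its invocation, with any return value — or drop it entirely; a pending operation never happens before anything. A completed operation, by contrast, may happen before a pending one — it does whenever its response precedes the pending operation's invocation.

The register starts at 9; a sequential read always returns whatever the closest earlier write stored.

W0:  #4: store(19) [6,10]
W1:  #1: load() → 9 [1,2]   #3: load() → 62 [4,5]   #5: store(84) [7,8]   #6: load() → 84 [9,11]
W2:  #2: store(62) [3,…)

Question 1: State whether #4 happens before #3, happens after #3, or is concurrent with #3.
after

#4 spans [6,10], #3 spans [4,5]
resp(#3)=5 < inv(#4)=6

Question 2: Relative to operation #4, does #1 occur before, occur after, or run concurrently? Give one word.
before

#1 spans [1,2], #4 spans [6,10]
resp(#1)=2 < inv(#4)=6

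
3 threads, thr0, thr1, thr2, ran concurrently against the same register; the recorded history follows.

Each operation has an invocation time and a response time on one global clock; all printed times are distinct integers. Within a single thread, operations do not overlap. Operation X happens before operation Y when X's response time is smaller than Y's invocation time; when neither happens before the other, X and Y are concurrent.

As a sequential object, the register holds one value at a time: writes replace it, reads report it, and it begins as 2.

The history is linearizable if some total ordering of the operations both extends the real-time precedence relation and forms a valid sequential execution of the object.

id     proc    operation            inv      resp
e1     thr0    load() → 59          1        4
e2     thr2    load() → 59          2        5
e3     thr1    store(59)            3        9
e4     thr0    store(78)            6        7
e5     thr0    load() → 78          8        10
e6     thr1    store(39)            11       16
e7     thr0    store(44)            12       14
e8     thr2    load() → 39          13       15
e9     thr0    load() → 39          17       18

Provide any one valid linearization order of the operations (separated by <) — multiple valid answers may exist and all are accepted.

e3 < e1 < e2 < e4 < e5 < e7 < e6 < e8 < e9

1. e3 store(59), leaving value 59
2. e1 load() → 59, leaving value 59
3. e2 load() → 59, leaving value 59
4. e4 store(78), leaving value 78
5. e5 load() → 78, leaving value 78
6. e7 store(44), leaving value 44
7. e6 store(39), leaving value 39
8. e8 load() → 39, leaving value 39
9. e9 load() → 39, leaving value 39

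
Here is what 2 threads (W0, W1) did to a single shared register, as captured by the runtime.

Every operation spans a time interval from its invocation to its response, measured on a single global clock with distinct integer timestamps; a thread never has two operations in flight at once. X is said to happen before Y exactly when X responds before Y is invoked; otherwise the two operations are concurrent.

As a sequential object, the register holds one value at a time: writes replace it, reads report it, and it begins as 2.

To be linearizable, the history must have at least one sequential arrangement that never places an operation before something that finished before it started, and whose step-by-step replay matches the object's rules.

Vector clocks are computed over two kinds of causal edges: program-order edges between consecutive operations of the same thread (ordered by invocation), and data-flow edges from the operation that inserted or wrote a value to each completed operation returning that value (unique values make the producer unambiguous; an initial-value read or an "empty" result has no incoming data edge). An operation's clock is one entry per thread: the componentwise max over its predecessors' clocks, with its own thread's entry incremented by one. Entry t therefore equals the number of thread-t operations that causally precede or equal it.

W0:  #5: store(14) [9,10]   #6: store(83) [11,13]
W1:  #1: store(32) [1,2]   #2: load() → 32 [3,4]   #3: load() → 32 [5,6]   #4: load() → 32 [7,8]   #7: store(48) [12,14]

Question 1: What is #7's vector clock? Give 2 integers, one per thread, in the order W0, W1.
Answer: (0, 5)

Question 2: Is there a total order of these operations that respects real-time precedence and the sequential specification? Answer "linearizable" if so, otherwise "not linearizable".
a witness: #1, #2, #3, #4, #5, #6, #7
step 1: #1 store(32) — value 32
step 2: #2 load() → 32 — value 32
step 3: #3 load() → 32 — value 32
step 4: #4 load() → 32 — value 32
step 5: #5 store(14) — value 14
step 6: #6 store(83) — value 83
step 7: #7 store(48) — value 48

linearizable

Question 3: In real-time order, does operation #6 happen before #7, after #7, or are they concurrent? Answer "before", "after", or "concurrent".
Answer: concurrent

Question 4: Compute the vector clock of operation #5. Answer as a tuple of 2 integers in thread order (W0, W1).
Answer: (1, 0)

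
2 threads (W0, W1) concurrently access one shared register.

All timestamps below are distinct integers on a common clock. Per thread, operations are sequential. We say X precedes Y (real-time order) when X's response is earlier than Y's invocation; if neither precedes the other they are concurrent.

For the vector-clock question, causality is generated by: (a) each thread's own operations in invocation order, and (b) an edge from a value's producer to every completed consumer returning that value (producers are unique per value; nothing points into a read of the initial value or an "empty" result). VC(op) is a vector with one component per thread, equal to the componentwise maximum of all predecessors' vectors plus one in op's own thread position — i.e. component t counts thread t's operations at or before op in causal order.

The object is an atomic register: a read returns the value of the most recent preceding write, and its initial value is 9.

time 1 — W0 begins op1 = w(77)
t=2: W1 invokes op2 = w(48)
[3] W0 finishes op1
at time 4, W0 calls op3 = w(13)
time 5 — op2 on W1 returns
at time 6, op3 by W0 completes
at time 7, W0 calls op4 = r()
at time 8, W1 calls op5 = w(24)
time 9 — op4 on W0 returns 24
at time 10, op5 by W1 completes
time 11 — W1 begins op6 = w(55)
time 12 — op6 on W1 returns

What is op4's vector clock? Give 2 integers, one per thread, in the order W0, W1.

(3, 2)

VC(op2, invoked at 2): no causal predecessors; +1 on W1 → (0, 1)
VC(op1, invoked at 1): no causal predecessors; +1 on W0 → (1, 0)
invoked at 8, op5 merges VC(op2)=(0, 1) and bumps W1's slot → (0, 2)
invoked at 4, op3 merges VC(op1)=(1, 0) and bumps W0's slot → (2, 0)
invoked at 11, op6 merges VC(op5)=(0, 2) and bumps W1's slot → (0, 3)
invoked at 7, op4 merges VC(op3)=(2, 0), VC(op5)=(0, 2) and bumps W0's slot → (3, 2)
target: VC(op4) = (3, 2)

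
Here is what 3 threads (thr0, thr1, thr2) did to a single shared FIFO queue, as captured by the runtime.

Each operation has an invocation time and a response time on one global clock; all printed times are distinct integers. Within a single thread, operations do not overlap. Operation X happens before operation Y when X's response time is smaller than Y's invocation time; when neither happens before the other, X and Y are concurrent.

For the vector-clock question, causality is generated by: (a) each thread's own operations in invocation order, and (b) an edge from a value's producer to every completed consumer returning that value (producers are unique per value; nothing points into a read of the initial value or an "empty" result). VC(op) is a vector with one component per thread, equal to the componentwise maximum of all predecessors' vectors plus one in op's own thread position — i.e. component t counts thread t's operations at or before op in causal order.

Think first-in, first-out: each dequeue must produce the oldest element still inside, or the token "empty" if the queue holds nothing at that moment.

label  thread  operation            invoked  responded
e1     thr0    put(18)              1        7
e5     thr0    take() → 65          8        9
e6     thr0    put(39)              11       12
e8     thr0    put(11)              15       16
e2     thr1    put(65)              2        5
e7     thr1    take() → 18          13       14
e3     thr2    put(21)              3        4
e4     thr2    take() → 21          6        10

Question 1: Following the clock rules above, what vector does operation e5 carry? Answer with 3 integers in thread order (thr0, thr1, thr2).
root op e3, invoked 3: fresh clock plus thr2's own tick → (0, 0, 1)
root op e2, invoked 2: fresh clock plus thr1's own tick → (0, 1, 0)
root op e1, invoked 1: fresh clock plus thr0's own tick → (1, 0, 0)
invoked at 6, e4 merges VC(e3)=(0, 0, 1) and bumps thr2's slot → (0, 0, 2)
invoked at 13, e7 merges VC(e1)=(1, 0, 0), VC(e2)=(0, 1, 0) and bumps thr1's slot → (1, 2, 0)
invoked at 8, e5 merges VC(e1)=(1, 0, 0), VC(e2)=(0, 1, 0) and bumps thr0's slot → (2, 1, 0)
invoked at 11, e6 merges VC(e5)=(2, 1, 0) and bumps thr0's slot → (3, 1, 0)
invoked at 15, e8 merges VC(e6)=(3, 1, 0) and bumps thr0's slot → (4, 1, 0)
target: VC(e5) = (2, 1, 0)

(2, 1, 0)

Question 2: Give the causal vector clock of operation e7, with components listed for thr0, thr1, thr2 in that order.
no predecessors for e3 (invoked 3): thr2 increments from zero → (0, 0, 1)
no predecessors for e2 (invoked 2): thr1 increments from zero → (0, 1, 0)
no predecessors for e1 (invoked 1): thr0 increments from zero → (1, 0, 0)
e4 (invocation 6): componentwise max over VC(e3)=(0, 0, 1), +1 at thr2, giving (0, 0, 2)
e7 (invocation 13): componentwise max over VC(e1)=(1, 0, 0), VC(e2)=(0, 1, 0), +1 at thr1, giving (1, 2, 0)
e5 (invocation 8): componentwise max over VC(e1)=(1, 0, 0), VC(e2)=(0, 1, 0), +1 at thr0, giving (2, 1, 0)
e6 (invocation 11): componentwise max over VC(e5)=(2, 1, 0), +1 at thr0, giving (3, 1, 0)
e8 (invocation 15): componentwise max over VC(e6)=(3, 1, 0), +1 at thr0, giving (4, 1, 0)
target: VC(e7) = (1, 2, 0)

(1, 2, 0)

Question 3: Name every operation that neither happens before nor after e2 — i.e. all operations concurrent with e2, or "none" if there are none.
overlap test against e2 [2,5]: concurrent iff the interval meets 2..5
e1 [1,7]: concurrent
e3 [3,4]: concurrent
e4 [6,10]: after
e5 [8,9]: after
e6 [11,12]: after
e7 [13,14]: after
e8 [15,16]: after

e1, e3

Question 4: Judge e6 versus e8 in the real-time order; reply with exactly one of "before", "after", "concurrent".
e6 spans [11,12], e8 spans [15,16]
resp(e6)=12 < inv(e8)=15

before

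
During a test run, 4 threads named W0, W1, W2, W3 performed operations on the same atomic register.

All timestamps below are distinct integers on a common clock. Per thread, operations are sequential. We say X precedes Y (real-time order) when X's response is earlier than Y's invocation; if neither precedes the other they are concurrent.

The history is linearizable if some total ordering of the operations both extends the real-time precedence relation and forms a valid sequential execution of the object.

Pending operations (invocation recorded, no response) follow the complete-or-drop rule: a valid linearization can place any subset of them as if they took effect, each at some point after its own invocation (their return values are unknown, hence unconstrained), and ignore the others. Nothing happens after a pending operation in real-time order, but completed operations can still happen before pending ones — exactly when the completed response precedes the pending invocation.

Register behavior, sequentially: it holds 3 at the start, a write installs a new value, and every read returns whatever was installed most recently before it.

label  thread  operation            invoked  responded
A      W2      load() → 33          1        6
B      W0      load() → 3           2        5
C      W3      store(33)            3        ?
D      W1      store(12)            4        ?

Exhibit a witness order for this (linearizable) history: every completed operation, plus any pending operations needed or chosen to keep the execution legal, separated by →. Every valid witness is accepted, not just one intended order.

after step 1 (B load() → 3): value 3
after step 2 (C store(33) (pending, included)): value 33
after step 3 (A load() → 33): value 33

B → C → A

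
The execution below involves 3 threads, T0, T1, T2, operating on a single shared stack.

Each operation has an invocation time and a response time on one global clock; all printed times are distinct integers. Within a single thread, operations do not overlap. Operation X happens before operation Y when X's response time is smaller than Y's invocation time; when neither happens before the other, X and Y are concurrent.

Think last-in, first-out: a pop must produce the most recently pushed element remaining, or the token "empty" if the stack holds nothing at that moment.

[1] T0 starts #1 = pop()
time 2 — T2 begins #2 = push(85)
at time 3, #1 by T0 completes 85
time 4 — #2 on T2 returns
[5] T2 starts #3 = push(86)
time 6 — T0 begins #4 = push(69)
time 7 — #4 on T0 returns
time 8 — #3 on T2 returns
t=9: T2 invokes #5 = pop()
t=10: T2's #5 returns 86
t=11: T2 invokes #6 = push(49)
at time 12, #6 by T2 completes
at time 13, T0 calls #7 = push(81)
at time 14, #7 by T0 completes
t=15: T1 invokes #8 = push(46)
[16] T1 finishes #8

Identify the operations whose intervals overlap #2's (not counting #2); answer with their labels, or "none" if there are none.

#1

#2 runs from 2 to 4; window-overlapping ops are concurrent
#1 [1,3]: concurrent
#3 [5,8]: after
#4 [6,7]: after
#5 [9,10]: after
#6 [11,12]: after
#7 [13,14]: after
#8 [15,16]: after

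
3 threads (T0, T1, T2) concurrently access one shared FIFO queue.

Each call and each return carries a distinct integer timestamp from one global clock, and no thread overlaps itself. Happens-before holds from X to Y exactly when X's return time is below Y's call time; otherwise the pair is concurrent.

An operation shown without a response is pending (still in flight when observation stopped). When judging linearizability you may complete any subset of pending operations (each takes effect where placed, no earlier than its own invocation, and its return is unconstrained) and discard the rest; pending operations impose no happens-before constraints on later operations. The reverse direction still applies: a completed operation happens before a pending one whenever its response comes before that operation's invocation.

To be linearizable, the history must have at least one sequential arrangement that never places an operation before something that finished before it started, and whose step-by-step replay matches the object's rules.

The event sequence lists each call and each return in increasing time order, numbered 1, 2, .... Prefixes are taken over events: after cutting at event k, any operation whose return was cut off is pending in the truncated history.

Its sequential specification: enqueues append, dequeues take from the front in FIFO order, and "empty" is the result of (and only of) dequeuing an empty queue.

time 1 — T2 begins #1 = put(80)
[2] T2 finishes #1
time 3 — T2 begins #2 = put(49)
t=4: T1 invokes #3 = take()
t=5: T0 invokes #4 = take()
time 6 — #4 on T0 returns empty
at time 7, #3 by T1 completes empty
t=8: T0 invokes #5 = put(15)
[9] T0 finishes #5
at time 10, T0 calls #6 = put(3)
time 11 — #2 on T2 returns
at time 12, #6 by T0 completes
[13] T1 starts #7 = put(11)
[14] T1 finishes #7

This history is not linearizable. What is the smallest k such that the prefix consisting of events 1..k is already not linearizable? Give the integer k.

events 1..6 are linearizable; a witness order is #1, #3, #4:
after step 1 (#1 put(80)): queue <80>
after step 2 (#3 take() (pending, included)): queue <>
after step 3 (#4 take() → empty): queue <>
once event 7 joins (#3's response, time 7), exhaustive search finds no witness
no escape via the 1 pending operation (#2): every completion choice fails
for example #1, #3, #4 (pending dropped) fails at step 2: #3 take() → empty is not legal there
for example #1, #4, #3 (pending dropped) fails at step 2: #4 take() → empty is not legal there

7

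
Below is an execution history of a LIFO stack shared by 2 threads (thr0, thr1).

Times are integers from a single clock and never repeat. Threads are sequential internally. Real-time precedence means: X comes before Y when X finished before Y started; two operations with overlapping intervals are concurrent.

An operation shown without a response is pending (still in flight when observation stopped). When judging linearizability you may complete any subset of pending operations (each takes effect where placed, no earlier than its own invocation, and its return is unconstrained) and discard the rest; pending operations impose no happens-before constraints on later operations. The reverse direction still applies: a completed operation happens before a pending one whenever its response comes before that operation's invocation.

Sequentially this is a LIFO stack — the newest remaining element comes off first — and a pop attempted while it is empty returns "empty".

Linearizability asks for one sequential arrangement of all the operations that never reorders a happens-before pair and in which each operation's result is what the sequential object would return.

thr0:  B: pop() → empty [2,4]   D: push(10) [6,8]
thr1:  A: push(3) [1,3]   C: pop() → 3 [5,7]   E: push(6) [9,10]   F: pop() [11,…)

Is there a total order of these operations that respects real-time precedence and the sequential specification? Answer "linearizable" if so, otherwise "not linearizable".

witness order: B, A, C, D, E
step 1: B pop() → empty — stack <>
step 2: A push(3) — stack <3>
step 3: C pop() → 3 — stack <>
step 4: D push(10) — stack <10>
step 5: E push(6) — stack <10,6>

linearizable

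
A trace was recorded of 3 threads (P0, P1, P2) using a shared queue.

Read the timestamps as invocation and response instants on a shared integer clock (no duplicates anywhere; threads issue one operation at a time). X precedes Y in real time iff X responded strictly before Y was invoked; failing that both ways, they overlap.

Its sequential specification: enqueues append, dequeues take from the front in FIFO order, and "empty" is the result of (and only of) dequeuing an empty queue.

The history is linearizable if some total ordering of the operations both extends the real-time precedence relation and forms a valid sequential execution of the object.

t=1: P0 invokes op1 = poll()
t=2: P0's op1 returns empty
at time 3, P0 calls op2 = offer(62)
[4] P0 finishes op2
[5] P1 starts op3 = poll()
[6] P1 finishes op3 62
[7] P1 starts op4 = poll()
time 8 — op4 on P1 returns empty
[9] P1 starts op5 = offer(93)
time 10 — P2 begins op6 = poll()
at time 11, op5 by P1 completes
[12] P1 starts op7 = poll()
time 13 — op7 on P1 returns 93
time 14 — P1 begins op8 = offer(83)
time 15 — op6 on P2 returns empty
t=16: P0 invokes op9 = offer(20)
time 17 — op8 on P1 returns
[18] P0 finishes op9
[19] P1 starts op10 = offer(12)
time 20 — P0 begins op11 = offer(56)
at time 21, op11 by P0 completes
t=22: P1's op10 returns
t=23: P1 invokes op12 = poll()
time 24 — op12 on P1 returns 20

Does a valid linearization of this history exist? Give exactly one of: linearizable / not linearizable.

one valid linearization: op1, op2, op3, op4, op5, op7, op6, op9, op8, op10, op11, op12
1. op1 poll() → empty, leaving queue <>
2. op2 offer(62), leaving queue <62>
3. op3 poll() → 62, leaving queue <>
4. op4 poll() → empty, leaving queue <>
5. op5 offer(93), leaving queue <93>
6. op7 poll() → 93, leaving queue <>
7. op6 poll() → empty, leaving queue <>
8. op9 offer(20), leaving queue <20>
9. op8 offer(83), leaving queue <20,83>
10. op10 offer(12), leaving queue <20,83,12>
11. op11 offer(56), leaving queue <20,83,12,56>
12. op12 poll() → 20, leaving queue <83,12,56>

linearizable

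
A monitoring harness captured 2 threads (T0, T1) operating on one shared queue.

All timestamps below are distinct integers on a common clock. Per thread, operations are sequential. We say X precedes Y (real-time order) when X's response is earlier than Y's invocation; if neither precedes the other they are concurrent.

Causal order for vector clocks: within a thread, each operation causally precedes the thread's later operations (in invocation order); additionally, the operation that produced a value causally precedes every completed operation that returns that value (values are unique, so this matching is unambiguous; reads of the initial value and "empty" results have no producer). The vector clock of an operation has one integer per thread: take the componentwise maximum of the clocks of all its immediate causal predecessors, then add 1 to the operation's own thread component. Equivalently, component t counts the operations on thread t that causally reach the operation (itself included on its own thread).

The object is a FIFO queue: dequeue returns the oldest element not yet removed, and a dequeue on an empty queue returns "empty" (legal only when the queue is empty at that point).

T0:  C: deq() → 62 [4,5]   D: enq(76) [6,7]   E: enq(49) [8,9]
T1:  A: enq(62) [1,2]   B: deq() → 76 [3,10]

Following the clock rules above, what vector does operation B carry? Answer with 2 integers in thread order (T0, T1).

(2, 2)

invoked at 1, A has no predecessors; its own T1 bump gives (0, 1)
C, invoked 4, takes VC(A)=(0, 1) under max, adds 1 for T0 → (1, 1)
D, invoked 6, takes VC(C)=(1, 1) under max, adds 1 for T0 → (2, 1)
B, invoked 3, takes VC(A)=(0, 1), VC(D)=(2, 1) under max, adds 1 for T1 → (2, 2)
E, invoked 8, takes VC(D)=(2, 1) under max, adds 1 for T0 → (3, 1)
target: VC(B) = (2, 2)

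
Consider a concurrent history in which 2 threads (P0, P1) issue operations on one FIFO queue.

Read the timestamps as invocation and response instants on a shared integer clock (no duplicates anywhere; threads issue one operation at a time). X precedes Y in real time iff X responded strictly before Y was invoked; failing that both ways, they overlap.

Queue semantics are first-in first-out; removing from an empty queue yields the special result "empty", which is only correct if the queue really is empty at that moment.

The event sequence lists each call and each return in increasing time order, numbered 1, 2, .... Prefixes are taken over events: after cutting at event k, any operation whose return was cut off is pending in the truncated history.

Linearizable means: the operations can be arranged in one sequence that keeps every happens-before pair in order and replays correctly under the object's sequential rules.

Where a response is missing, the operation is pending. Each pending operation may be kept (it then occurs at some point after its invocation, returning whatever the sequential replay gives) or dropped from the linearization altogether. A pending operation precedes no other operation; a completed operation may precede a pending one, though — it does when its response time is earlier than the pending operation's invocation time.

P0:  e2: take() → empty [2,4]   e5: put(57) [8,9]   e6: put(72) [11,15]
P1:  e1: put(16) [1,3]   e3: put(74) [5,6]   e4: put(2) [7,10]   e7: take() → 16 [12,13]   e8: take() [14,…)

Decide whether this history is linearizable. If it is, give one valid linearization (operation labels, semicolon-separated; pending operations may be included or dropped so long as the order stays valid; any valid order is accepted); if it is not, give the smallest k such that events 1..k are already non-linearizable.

1. e2 take() → empty, leaving queue <>
2. e1 put(16), leaving queue <16>
3. e3 put(74), leaving queue <16,74>
4. e4 put(2), leaving queue <16,74,2>
5. e5 put(57), leaving queue <16,74,2,57>
6. e6 put(72), leaving queue <16,74,2,57,72>
7. e7 take() → 16, leaving queue <74,2,57,72>

linearizable — witness: e2; e1; e3; e4; e5; e6; e7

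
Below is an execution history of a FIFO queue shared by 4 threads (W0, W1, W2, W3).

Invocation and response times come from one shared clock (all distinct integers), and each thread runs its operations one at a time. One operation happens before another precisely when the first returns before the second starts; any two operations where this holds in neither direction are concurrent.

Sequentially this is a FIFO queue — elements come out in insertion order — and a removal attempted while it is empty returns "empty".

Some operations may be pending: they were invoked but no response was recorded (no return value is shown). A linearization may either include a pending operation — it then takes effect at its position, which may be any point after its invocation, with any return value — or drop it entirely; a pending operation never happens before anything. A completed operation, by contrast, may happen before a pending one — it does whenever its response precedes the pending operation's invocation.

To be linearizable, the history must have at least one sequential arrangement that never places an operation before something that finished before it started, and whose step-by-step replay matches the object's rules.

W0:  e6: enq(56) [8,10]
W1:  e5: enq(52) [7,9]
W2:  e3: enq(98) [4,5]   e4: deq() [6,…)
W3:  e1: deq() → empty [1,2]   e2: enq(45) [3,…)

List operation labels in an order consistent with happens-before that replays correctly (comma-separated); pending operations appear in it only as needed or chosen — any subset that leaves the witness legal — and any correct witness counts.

e1, e2, e3, e4, e5, e6

after step 1 (e1 deq() → empty): queue <>
after step 2 (e2 enq(45) (pending, included)): queue <45>
after step 3 (e3 enq(98)): queue <45,98>
after step 4 (e4 deq() (pending, included)): queue <98>
after step 5 (e5 enq(52)): queue <98,52>
after step 6 (e6 enq(56)): queue <98,52,56>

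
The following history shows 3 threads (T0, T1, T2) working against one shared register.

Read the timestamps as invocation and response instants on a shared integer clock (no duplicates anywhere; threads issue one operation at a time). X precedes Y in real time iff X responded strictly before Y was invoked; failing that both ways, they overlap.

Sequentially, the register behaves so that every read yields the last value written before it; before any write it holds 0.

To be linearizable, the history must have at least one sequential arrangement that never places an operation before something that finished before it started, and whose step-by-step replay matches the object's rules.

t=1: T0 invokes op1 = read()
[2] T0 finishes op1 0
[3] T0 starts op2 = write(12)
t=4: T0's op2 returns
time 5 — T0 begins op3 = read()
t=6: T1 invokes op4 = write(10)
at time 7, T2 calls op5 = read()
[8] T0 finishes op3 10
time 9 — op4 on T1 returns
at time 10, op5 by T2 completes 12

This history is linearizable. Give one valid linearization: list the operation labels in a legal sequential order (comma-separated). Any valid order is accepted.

step 1: op1 read() → 0 — value 0
step 2: op2 write(12) — value 12
step 3: op5 read() → 12 — value 12
step 4: op4 write(10) — value 10
step 5: op3 read() → 10 — value 10

op1, op2, op5, op4, op3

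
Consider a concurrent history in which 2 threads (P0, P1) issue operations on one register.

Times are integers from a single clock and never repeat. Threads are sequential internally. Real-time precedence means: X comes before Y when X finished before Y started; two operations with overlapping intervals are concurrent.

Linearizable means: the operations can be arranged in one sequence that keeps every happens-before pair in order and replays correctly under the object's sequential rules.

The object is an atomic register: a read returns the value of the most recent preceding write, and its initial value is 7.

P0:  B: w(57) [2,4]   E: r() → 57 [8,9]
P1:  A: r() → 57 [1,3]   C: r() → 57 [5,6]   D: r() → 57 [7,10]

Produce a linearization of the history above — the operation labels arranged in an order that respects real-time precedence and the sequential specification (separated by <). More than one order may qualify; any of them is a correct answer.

B < A < C < D < E

step 1: B w(57) — value 57
step 2: A r() → 57 — value 57
step 3: C r() → 57 — value 57
step 4: D r() → 57 — value 57
step 5: E r() → 57 — value 57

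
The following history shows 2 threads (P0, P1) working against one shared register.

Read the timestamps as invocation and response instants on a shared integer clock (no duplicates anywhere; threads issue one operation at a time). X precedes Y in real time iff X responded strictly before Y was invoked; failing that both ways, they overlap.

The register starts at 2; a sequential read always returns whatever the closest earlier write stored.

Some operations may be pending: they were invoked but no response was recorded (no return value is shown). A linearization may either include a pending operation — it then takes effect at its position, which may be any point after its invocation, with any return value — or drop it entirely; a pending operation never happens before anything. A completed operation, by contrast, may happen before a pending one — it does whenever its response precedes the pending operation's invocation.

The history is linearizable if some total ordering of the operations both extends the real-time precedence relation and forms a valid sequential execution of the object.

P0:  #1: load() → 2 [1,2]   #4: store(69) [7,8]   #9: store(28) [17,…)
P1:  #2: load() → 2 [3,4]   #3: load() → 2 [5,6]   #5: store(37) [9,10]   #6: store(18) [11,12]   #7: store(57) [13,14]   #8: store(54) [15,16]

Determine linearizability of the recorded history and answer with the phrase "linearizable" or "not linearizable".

one valid linearization: #1, #2, #3, #4, #5, #6, #7, #8
step 1: #1 load() → 2 — value 2
step 2: #2 load() → 2 — value 2
step 3: #3 load() → 2 — value 2
step 4: #4 store(69) — value 69
step 5: #5 store(37) — value 37
step 6: #6 store(18) — value 18
step 7: #7 store(57) — value 57
step 8: #8 store(54) — value 54

linearizable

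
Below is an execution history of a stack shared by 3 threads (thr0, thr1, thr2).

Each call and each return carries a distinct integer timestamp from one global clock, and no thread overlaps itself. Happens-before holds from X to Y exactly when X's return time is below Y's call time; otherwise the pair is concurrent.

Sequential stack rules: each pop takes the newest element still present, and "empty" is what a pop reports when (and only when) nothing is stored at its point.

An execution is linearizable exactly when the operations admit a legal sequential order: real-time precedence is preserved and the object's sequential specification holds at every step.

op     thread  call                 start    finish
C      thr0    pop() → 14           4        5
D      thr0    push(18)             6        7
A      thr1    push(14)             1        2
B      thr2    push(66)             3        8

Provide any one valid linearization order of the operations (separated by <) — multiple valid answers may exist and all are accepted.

A < C < B < D

after step 1 (A push(14)): stack <14>
after step 2 (C pop() → 14): stack <>
after step 3 (B push(66)): stack <66>
after step 4 (D push(18)): stack <66,18>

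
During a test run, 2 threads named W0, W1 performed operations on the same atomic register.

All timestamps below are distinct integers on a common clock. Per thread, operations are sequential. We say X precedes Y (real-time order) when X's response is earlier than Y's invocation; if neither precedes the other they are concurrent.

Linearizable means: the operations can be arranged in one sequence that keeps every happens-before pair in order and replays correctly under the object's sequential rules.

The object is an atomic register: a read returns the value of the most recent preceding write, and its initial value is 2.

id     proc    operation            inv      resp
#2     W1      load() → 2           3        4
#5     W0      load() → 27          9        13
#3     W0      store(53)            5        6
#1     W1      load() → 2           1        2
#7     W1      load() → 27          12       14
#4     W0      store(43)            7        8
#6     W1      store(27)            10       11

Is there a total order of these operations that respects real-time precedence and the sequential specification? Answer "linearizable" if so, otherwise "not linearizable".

one valid linearization: #1, #2, #3, #4, #6, #5, #7
after step 1 (#1 load() → 2): value 2
after step 2 (#2 load() → 2): value 2
after step 3 (#3 store(53)): value 53
after step 4 (#4 store(43)): value 43
after step 5 (#6 store(27)): value 27
after step 6 (#5 load() → 27): value 27
after step 7 (#7 load() → 27): value 27

linearizable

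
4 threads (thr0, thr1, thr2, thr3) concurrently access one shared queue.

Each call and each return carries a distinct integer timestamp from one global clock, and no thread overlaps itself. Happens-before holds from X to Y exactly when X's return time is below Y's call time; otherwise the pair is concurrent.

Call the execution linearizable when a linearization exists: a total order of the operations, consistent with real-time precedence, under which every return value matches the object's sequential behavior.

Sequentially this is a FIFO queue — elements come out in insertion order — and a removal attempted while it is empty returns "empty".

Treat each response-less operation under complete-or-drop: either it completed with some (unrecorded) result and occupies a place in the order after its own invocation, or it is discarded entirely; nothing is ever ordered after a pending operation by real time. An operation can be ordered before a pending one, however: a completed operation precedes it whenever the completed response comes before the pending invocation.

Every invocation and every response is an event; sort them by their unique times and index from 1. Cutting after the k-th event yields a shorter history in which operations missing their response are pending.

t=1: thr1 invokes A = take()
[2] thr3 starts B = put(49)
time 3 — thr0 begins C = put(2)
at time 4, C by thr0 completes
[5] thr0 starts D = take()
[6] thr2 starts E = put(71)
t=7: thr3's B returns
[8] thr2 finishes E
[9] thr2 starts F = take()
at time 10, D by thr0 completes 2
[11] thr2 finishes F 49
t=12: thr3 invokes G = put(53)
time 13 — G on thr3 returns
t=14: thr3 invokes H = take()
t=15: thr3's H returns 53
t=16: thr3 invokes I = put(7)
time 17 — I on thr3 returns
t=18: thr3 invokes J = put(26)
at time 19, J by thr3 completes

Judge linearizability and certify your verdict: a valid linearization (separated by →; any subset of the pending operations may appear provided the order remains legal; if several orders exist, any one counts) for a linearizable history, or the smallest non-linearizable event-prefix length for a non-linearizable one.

after step 1 (B put(49)): queue <49>
after step 2 (C put(2)): queue <49,2>
after step 3 (E put(71)): queue <49,2,71>
after step 4 (F take() → 49): queue <2,71>
after step 5 (D take() → 2): queue <71>
after step 6 (A take() (pending, included)): queue <>
after step 7 (G put(53)): queue <53>
after step 8 (H take() → 53): queue <>
after step 9 (I put(7)): queue <7>
after step 10 (J put(26)): queue <7,26>

linearizable — witness: B → C → E → F → D → A → G → H → I → J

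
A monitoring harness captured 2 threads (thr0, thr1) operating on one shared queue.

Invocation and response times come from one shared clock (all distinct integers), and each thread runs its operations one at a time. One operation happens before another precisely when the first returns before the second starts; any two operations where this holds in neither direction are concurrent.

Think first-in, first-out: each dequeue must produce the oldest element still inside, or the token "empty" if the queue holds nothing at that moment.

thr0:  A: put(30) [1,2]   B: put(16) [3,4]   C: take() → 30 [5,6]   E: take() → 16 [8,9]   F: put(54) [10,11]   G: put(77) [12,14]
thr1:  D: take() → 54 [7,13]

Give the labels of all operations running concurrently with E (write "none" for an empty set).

E spans [8,9]; an op avoiding the whole window 8..9 is ordered, any other is concurrent
A [1,2]: before
B [3,4]: before
C [5,6]: before
D [7,13]: concurrent
F [10,11]: after
G [12,14]: after

D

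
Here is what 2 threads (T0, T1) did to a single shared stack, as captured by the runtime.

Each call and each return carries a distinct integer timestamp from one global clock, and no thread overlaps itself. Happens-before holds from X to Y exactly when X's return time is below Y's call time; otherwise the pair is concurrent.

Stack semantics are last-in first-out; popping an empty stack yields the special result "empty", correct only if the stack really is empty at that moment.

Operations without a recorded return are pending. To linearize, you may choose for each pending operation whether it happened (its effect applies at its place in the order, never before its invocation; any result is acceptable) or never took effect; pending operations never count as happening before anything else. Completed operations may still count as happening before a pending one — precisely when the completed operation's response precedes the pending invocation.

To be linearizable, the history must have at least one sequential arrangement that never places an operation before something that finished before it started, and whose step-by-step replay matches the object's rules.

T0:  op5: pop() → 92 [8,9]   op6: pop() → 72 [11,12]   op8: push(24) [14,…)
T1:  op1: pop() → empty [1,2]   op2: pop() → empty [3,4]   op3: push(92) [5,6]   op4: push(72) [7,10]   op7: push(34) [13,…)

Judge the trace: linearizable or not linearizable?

linearizable

one valid linearization: op1, op2, op3, op5, op4, op6
1. op1 pop() → empty, leaving stack <>
2. op2 pop() → empty, leaving stack <>
3. op3 push(92), leaving stack <92>
4. op5 pop() → 92, leaving stack <>
5. op4 push(72), leaving stack <72>
6. op6 pop() → 72, leaving stack <>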